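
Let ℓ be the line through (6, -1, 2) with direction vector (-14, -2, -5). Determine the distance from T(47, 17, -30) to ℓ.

√2129

Direction vector d = (-14, -2, -5).
AP = (41, 18, -32); AP·d = -450, |AP|² = 3029, |d|² = 225.
distance² = |AP|² − (AP·d)²/|d|² = 3029 − 202500/225 = 2129, so the distance is √2129.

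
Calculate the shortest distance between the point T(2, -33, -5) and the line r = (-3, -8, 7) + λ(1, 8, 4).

√65

Direction vector d = (1, 8, 4).
AP = (5, -25, -12); AP·d = -243, |AP|² = 794, |d|² = 81.
distance² = |AP|² − (AP·d)²/|d|² = 794 − 59049/81 = 65, so the distance is √65.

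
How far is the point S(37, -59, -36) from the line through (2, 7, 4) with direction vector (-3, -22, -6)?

22√5

Direction vector d = (-3, -22, -6).
AP = (35, -66, -40), and AP × d = (-484, 330, -968).
|AP × d|² = 1280180 and |d|² = 529, so the distance is √(1280180/529) = √2420 = 22√5.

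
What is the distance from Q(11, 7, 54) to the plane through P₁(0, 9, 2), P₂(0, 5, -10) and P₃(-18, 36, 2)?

17/11

P₁P₂ = (0, -4, -12) and P₁P₃ = (-18, 27, 0), so a normal is n = P₁P₂ × P₁P₃ = (324, 216, -72).
Then n·(11, 7, 54) - 1800 = -612.
|n| = √(104976 + 46656 + 5184) = 396, so the distance is |-612|/396 = 17/11.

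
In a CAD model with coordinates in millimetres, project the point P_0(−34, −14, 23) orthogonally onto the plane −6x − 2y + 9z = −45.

The perpendicular from P_0 has direction n = (−6, −2, 9): r = (−34, −14, 23) + λ(−6, −2, 9).
Substitute into the plane: n·(P_0 + λn) = -45 gives 439 + 121λ = -45, so λ = -4.
Foot = (−34, −14, 23) + (-4)·(−6, −2, 9) = (−10, −6, −13).

(-10, -6, -13)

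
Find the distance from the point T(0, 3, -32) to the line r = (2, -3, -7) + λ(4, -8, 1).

Direction vector d = (4, -8, 1).
AP = (-2, 6, -25), and AP × d = (-194, -98, -8).
|AP × d|² = 47304 and |d|² = 81, so the distance is √(47304/81) = √584 = 2√146.

2√146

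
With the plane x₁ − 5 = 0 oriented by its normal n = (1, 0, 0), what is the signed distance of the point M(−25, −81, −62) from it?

n·M − 5 = -30.
|n| = 1, so the signed distance is -30/1 = -30.

-30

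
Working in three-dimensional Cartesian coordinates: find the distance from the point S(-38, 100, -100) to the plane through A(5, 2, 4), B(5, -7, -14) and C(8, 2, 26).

2

AB = (0, -9, -18) and AC = (3, 0, 22), so a normal is n = AB × AC = (-198, -54, 27).
n = (-198, -54, 27); n·P − (-990) = 414; |n| = 207; distance = 414/207 = 2.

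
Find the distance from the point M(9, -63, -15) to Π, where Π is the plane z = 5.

20

Normal vector n = (0, 0, 1), and n·(9, -63, -15) - 5 = -20.
|n| = √(0 + 0 + 1) = 1, so the distance is |-20|/1 = 20.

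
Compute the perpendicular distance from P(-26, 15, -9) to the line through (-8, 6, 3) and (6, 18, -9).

A direction vector is d = (14, 12, -12).
AP = (-18, 9, -12); AP·d = 0, |AP|² = 549, |d|² = 484.
distance² = |AP|² − (AP·d)²/|d|² = 549 − 0/484 = 549, so the distance is 3√61.

3√61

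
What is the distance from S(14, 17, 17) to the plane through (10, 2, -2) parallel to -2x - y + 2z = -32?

Parallel planes share the normal n = (-2, -1, 2); since (10, 2, -2) lies on the plane, its equation is -2x - y + 2z = -26.
n = (-2, -1, 2); n·P − (-26) = 15; |n| = 3; distance = 15/3 = 5.

5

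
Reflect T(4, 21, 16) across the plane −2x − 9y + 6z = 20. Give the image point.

(0, 3, 28)

n = (−2, −9, 6), |n|² = 121, n·T − 20 = -121, so t = -121/121 = -1.
Foot F = T − (-1)·n = (2, 12, 22); the reflection is 2F − T = (0, 3, 28).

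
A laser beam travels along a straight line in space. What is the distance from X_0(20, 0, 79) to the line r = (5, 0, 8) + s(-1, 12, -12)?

√2665

Direction vector d = (-1, 12, -12).
AP = (15, 0, 71), and AP × d = (-852, 109, 180).
|AP × d|² = 770185 and |d|² = 289, so the distance is √(770185/289) = √2665.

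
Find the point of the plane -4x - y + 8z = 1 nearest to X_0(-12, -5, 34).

The perpendicular from X_0 has direction n = (-4, -1, 8): r = (-12, -5, 34) + λ(-4, -1, 8).
Substitute into the plane: n·(X_0 + λn) = 1 gives 325 + 81λ = 1, so λ = -4.
Foot = (-12, -5, 34) + (-4)·(-4, -1, 8) = (4, -1, 2).

(4, -1, 2)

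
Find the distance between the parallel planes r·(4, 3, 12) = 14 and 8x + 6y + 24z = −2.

15/13

Divide the second equation by 2 to match normals: 4x + 3y + 12z = -1.
Both planes have normal n = (4, 3, 12), |n| = 13. Any point on the first plane is at distance |(-1) − 14|/|n| = 15/13 from the second.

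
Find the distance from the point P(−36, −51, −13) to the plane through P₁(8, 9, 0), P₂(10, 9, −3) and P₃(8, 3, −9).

P₁P₂ = (2, 0, −3) and P₁P₃ = (0, −6, −9), so a normal is n = P₁P₂ × P₁P₃ = (−18, 18, −12).
n = (−18, 18, −12); n·P − 18 = -132; |n| = 6√22; distance = 132/(6√22) = √22.

√22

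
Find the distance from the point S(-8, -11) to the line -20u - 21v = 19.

372/29

d = |(-20)·(-8) + (-21)·(-11) − 19| / √(400 + 441) = |372|/29 = 372/29.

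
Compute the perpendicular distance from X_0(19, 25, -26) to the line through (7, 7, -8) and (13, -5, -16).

6√22

A direction vector is d = (6, -12, -8).
AP = (12, 18, -18), and AP × d = (-360, -12, -252).
|AP × d|² = 193248 and |d|² = 244, so the distance is √(193248/244) = √792 = 6√22.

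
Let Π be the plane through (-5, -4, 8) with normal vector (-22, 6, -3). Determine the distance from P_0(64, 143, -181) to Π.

3

The plane has equation n·(r − (-5, -4, 8)) = 0, i.e. n·r = 62.
d = |(-22)·64 + 6·143 + (-3)·(-181) − 62| / √(484 + 36 + 9) = |-69| / 23 = 3.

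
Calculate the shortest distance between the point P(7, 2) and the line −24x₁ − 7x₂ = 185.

367/25

d = |(-24)·7 + (-7)·2 − 185| / √(576 + 49) = |-367|/25 = 367/25.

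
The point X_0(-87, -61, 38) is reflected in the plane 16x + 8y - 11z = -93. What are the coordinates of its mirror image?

(73, 19, -72)

n = (16, 8, -11), |n|² = 441, n·X_0 − (-93) = -2205, so t = -2205/441 = -5.
Foot F = X_0 − (-5)·n = (-7, -21, -17); the reflection is 2F − X_0 = (73, 19, -72).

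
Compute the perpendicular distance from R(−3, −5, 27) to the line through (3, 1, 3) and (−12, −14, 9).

12√3

A direction vector is d = (−15, −15, 6).
AP = (−6, −6, 24), and AP × d = (324, −324, 0).
|AP × d|² = 209952 and |d|² = 486, so the distance is √(209952/486) = √432 = 12√3.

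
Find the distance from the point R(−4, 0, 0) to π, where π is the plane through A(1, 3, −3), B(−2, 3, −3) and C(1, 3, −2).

AB = (−3, 0, 0) and AC = (0, 0, 1), so a normal is n = AB × AC = (0, 3, 0).
Then n·(−4, 0, 0) − 9 = −9.
|n| = √(0 + 9 + 0) = 3, so the distance is |-9|/3 = 3.

3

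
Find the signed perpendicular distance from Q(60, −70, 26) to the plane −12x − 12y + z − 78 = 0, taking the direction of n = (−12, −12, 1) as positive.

4

n·Q − 78 = 68.
|n| = 17, so the signed distance is 68/17 = 4.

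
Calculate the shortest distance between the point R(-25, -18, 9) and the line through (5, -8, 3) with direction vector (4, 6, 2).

2√133

Direction vector d = (4, 6, 2).
AP = (-30, -10, 6); AP·d = -168, |AP|² = 1036, |d|² = 56.
distance² = |AP|² − (AP·d)²/|d|² = 1036 − 28224/56 = 532, so the distance is 2√133.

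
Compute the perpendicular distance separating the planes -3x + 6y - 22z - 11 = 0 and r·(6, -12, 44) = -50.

14/23

Divide the second equation by -2 to match normals: -3x + 6y - 22z = 25.
Both planes have normal n = (-3, 6, -22), |n| = 23. Any point on the first plane is at distance |25 − 11|/|n| = 14/23 from the second.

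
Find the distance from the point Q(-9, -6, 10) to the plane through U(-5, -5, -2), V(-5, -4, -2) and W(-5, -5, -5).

4

UV = (0, 1, 0) and UW = (0, 0, -3), so a normal is n = UV × UW = (-3, 0, 0).
n = (-3, 0, 0); n·P − 15 = 12; |n| = 3; distance = 12/3 = 4.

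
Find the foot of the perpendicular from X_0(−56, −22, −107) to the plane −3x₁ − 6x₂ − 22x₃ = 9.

(-41, 8, 3)

n = (−3, −6, −22), |n|² = 529, and n·X_0 − 9 = 2645.
t = 2645/529 = 5, so the foot is X_0 − t·n = (−56, −22, −107) − 5·(−3, −6, −22) = (−41, 8, 3).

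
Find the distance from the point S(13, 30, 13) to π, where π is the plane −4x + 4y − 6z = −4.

3/√17

Normal vector n = (−4, 4, −6), and n·(13, 30, 13) − (−4) = −6.
|n| = √(16 + 16 + 36) = 2√17, so the distance is |-6|/(2√17) = 3/√17.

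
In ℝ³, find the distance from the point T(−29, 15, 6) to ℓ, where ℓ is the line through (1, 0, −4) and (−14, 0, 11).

A direction vector is d = (−15, 0, 15).
AP = (−30, 15, 10), and AP × d = (225, 300, 225).
|AP × d|² = 191250 and |d|² = 450, so the distance is √(191250/450) = √425 = 5√17.

5√17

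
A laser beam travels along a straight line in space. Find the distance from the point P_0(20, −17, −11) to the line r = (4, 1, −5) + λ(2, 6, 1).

2√113

Direction vector d = (2, 6, 1).
AP = (16, −18, −6); AP·d = -82, |AP|² = 616, |d|² = 41.
distance² = |AP|² − (AP·d)²/|d|² = 616 − 6724/41 = 452, so the distance is 2√113.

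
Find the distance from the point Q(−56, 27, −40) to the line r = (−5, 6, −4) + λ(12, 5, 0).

Direction vector d = (12, 5, 0).
AP = (−51, 21, −36); AP·d = -507, |AP|² = 4338, |d|² = 169.
distance² = |AP|² − (AP·d)²/|d|² = 4338 − 257049/169 = 2817, so the distance is 3√313.

3√313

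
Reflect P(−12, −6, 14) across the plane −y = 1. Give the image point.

n = (0, −1, 0), |n|² = 1, n·P − 1 = 5, so t = 5/1 = 5.
Foot F = P − 5·n = (−12, −1, 14); the reflection is 2F − P = (−12, 4, 14).

(-12, 4, 14)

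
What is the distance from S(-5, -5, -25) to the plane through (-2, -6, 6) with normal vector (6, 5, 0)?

The plane has equation n·(r − (-2, -6, 6)) = 0, i.e. n·r = -42.
Then n·(-5, -5, -25) - (-42) = -13.
|n| = √(36 + 25 + 0) = √61, so the distance is |-13|/√61 = 13/√61.

13√61/61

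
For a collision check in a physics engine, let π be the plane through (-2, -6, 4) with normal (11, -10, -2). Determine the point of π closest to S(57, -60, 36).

(2, -10, 46)

n = (11, -10, -2), |n|² = 225, and n·S − 30 = 1125.
t = 1125/225 = 5, so the foot is S − t·n = (57, -60, 36) − 5·(11, -10, -2) = (2, -10, 46).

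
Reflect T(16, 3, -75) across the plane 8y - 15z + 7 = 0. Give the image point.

(16, -61, 45)

With n = (0, 8, -15), the signed offset is (n·T − (-7))/|n|² = 1156/289 = 4.
T' = T − 2t·n = (16, 3, -75) − 8·(0, 8, -15) = (16, -61, 45).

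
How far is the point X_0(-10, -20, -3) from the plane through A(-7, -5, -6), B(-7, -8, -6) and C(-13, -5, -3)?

AB = (0, -3, 0) and AC = (-6, 0, 3), so a normal is n = AB × AC = (-9, 0, -18).
n = (-9, 0, -18); n·P − 171 = -27; |n| = 9√5; distance = 27/(9√5) = 3/√5.

3/√5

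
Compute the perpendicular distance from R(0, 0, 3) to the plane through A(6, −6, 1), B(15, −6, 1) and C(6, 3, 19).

2√5

AB = (9, 0, 0) and AC = (0, 9, 18), so a normal is n = AB × AC = (0, −162, 81).
d = |(-162)·0 + 81·3 − 1053| / √(0 + 26244 + 6561) = |-810| / (81√5) = 2√5.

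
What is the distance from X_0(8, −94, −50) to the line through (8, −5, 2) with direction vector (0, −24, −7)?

25

Direction vector d = (0, −24, −7).
AP = (0, −89, −52); AP·d = 2500, |AP|² = 10625, |d|² = 625.
distance² = |AP|² − (AP·d)²/|d|² = 10625 − 6250000/625 = 625, so the distance is 25.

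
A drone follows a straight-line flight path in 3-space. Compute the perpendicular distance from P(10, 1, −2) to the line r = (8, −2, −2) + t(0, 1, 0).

Direction vector d = (0, 1, 0).
AP = (2, 3, 0), and AP × d = (0, 0, 2).
|AP × d|² = 4 and |d|² = 1, so the distance is √4 = 2.

2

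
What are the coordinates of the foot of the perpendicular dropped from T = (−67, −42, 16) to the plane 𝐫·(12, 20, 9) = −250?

(-43, -2, 34)

The perpendicular from T has direction n = (12, 20, 9): r = (−67, −42, 16) + t(12, 20, 9).
Substitute into the plane: n·(T + tn) = -250 gives -1500 + 625t = -250, so t = 2.
Foot = (−67, −42, 16) + 2·(12, 20, 9) = (−43, −2, 34).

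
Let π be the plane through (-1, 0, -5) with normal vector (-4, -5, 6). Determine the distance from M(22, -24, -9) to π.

The plane has equation n·(r − (-1, 0, -5)) = 0, i.e. n·r = -26.
Then n·(22, -24, -9) - (-26) = 4.
|n| = √(16 + 25 + 36) = √77, so the distance is |4|/√77 = 4/√77.

4√77/77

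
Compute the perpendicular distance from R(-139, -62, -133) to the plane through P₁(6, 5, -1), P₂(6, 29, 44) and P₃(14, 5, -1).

3

P₁P₂ = (0, 24, 45) and P₁P₃ = (8, 0, 0), so a normal is n = P₁P₂ × P₁P₃ = (0, 360, -192).
Then n·(-139, -62, -133) - 1992 = 1224.
|n| = √(0 + 129600 + 36864) = 408, so the distance is |1224|/408 = 3.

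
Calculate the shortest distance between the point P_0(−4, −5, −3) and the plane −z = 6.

n = (0, 0, −1); n·P − 6 = -3; |n| = 1; distance = 3/1 = 3.

3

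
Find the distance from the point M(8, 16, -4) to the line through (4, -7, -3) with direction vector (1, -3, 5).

Direction vector d = (1, -3, 5).
AP = (4, 23, -1), and AP × d = (112, -21, -35).
|AP × d|² = 14210 and |d|² = 35, so the distance is √(14210/35) = √406.

√406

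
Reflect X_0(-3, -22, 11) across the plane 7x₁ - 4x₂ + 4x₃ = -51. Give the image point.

n = (7, -4, 4), |n|² = 81, n·X_0 − (-51) = 162, so t = 162/81 = 2.
Foot F = X_0 − 2·n = (-17, -14, 3); the reflection is 2F − X_0 = (-31, -6, -5).

(-31, -6, -5)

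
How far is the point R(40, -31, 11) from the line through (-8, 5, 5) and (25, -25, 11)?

6

A direction vector is d = (33, -30, 6).
AP = (48, -36, 6), and AP × d = (-36, -90, -252).
|AP × d|² = 72900 and |d|² = 2025, so the distance is √(72900/2025) = √36 = 6.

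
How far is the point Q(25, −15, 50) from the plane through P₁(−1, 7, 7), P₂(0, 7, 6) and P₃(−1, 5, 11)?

P₁P₂ = (1, 0, −1) and P₁P₃ = (0, −2, 4), so a normal is n = P₁P₂ × P₁P₃ = (−2, −4, −2).
Then n·(25, −15, 50) − (−40) = −50.
|n| = √(4 + 16 + 4) = 2√6, so the distance is |-50|/(2√6) = 25√6/6.

25√6/6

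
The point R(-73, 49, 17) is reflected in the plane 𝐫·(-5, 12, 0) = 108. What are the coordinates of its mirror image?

(-23, -71, 17)

n = (-5, 12, 0), |n|² = 169, n·R − 108 = 845, so t = 845/169 = 5.
Foot F = R − 5·n = (-48, -11, 17); the reflection is 2F − R = (-23, -71, 17).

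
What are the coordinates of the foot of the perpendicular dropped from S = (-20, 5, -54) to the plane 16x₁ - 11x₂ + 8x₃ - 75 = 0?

(12, -17, -38)

n = (16, -11, 8), |n|² = 441, and n·S − 75 = -882.
t = -882/441 = -2, so the foot is S − t·n = (-20, 5, -54) − (-2)·(16, -11, 8) = (12, -17, -38).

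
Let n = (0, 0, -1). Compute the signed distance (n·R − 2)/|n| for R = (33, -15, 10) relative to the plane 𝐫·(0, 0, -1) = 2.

-12

n·R − 2 = -12.
|n| = 1, so the signed distance is -12/1 = -12.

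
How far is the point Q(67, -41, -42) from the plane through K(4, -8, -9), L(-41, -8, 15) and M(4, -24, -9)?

KL = (-45, 0, 24) and KM = (0, -16, 0), so a normal is n = KL × KM = (384, 0, 720).
Then n·(67, -41, -42) - (-4944) = 432.
|n| = √(147456 + 0 + 518400) = 816, so the distance is |432|/816 = 9/17.

9/17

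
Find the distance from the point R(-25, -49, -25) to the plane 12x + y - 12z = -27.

22/17

Normal vector n = (12, 1, -12), and n·(-25, -49, -25) - (-27) = -22.
|n| = √(144 + 1 + 144) = 17, so the distance is |-22|/17 = 22/17.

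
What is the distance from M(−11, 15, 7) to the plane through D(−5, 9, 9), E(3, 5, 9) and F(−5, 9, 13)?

6√5/5

DE = (8, −4, 0) and DF = (0, 0, 4), so a normal is n = DE × DF = (−16, −32, 0).
Then n·(−11, 15, 7) − (−208) = −96.
|n| = √(256 + 1024 + 0) = 16√5, so the distance is |-96|/(16√5) = 6√5/5.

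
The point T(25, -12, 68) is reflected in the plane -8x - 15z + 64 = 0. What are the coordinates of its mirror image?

(-39, -12, -52)

n = (-8, 0, -15), |n|² = 289, n·T − (-64) = -1156, so t = -1156/289 = -4.
Foot F = T − (-4)·n = (-7, -12, 8); the reflection is 2F − T = (-39, -12, -52).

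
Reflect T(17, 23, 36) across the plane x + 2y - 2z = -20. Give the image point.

(131/9, 163/9, 368/9)

With n = (1, 2, -2), the signed offset is (n·T − (-20))/|n|² = 11/9.
T' = T − 2t·n = (17, 23, 36) − (22/9)·(1, 2, -2) = (131/9, 163/9, 368/9).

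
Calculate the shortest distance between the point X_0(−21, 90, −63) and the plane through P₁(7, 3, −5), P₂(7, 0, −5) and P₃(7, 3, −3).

28

P₁P₂ = (0, −3, 0) and P₁P₃ = (0, 0, 2), so a normal is n = P₁P₂ × P₁P₃ = (−6, 0, 0).
Then n·(−21, 90, −63) − (−42) = 168.
|n| = √(36 + 0 + 0) = 6, so the distance is |168|/6 = 28.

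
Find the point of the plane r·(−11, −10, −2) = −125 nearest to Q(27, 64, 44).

The perpendicular from Q has direction n = (−11, −10, −2): r = (27, 64, 44) + t(−11, −10, −2).
Substitute into the plane: n·(Q + tn) = -125 gives -1025 + 225t = -125, so t = 4.
Foot = (27, 64, 44) + 4·(−11, −10, −2) = (−17, 24, 36).

(-17, 24, 36)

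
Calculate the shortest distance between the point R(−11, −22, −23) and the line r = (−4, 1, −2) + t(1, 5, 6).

3√3

Direction vector d = (1, 5, 6).
AP = (−7, −23, −21); AP·d = -248, |AP|² = 1019, |d|² = 62.
distance² = |AP|² − (AP·d)²/|d|² = 1019 − 61504/62 = 27, so the distance is 3√3.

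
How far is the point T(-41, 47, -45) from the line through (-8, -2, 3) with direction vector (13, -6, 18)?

Direction vector d = (13, -6, 18).
AP = (-33, 49, -48); AP·d = -1587, |AP|² = 5794, |d|² = 529.
distance² = |AP|² − (AP·d)²/|d|² = 5794 − 2518569/529 = 1033, so the distance is √1033.

√1033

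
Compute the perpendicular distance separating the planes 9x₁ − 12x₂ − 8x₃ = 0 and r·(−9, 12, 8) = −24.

24/17

Divide the second equation by -1 to match normals: 9x₁ − 12x₂ − 8x₃ = 24.
Both planes have normal n = (9, −12, −8), |n| = 17. Any point on the first plane is at distance |24 − 0|/|n| = 24/17 from the second.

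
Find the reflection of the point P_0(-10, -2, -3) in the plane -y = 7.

(-10, -12, -3)

n = (0, -1, 0), |n|² = 1, n·P_0 − 7 = -5, so t = -5/1 = -5.
Foot F = P_0 − (-5)·n = (-10, -7, -3); the reflection is 2F − P_0 = (-10, -12, -3).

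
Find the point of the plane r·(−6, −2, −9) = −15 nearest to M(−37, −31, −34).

(-7, -21, 11)

n = (−6, −2, −9), |n|² = 121, and n·M − (-15) = 605.
t = 605/121 = 5, so the foot is M − t·n = (−37, −31, −34) − 5·(−6, −2, −9) = (−7, −21, 11).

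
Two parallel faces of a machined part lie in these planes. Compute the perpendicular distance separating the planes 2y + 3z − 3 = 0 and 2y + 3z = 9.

6√13/13

Both planes have normal n = (0, 2, 3), |n| = √13. Any point on the first plane is at distance |9 − 3|/|n| = 6/√13 from the second.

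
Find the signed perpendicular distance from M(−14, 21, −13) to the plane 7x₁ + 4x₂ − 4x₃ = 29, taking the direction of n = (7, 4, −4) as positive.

1

n·M − 29 = 9.
|n| = 9, so the signed distance is 9/9 = 1.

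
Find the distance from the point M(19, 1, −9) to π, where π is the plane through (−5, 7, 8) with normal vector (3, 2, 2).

The plane has equation n·(r − (−5, 7, 8)) = 0, i.e. n·r = 15.
Then n·(19, 1, −9) − 15 = 26.
|n| = √(9 + 4 + 4) = √17, so the distance is |26|/√17 = 26/√17.

26/√17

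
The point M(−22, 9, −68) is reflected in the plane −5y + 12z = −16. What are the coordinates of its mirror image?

(-22, -41, 52)

n = (0, −5, 12), |n|² = 169, n·M − (-16) = -845, so t = -845/169 = -5.
Foot F = M − (-5)·n = (−22, −16, −8); the reflection is 2F − M = (−22, −41, 52).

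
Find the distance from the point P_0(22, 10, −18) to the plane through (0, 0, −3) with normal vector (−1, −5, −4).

The plane has equation n·(r − (0, 0, −3)) = 0, i.e. n·r = 12.
Then n·(22, 10, −18) − 12 = −12.
|n| = √(1 + 25 + 16) = √42, so the distance is |-12|/√42 = 2√42/7.

2√42/7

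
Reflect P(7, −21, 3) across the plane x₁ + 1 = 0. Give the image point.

With n = (1, 0, 0), the signed offset is (n·P − (-1))/|n|² = 8/1 = 8.
P' = P − 2t·n = (7, −21, 3) − 16·(1, 0, 0) = (−9, −21, 3).

(-9, -21, 3)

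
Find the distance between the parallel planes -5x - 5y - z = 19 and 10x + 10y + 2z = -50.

2√51/17

Divide the second equation by -2 to match normals: -5x - 5y - z = 25.
Both planes have normal n = (-5, -5, -1), |n| = √51. Any point on the first plane is at distance |25 − 19|/|n| = 6/√51 = 2√51/17 from the second.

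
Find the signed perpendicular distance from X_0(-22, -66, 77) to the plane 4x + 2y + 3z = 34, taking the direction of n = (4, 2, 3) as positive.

n·X_0 − 34 = -23.
|n| = √29, so the signed distance is -23/√29.

-23/√29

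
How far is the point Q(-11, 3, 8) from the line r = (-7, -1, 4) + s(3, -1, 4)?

Direction vector d = (3, -1, 4).
AP = (-4, 4, 4), and AP × d = (20, 28, -8).
|AP × d|² = 1248 and |d|² = 26, so the distance is √(1248/26) = √48 = 4√3.

4√3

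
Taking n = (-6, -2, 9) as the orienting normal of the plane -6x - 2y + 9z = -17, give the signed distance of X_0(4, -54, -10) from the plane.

n·X_0 − (-17) = 11.
|n| = 11, so the signed distance is 11/11 = 1.

1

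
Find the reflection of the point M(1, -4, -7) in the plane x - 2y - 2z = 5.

(-3, 4, 1)

n = (1, -2, -2), |n|² = 9, n·M − 5 = 18, so t = 18/9 = 2.
Foot F = M − 2·n = (-1, 0, -3); the reflection is 2F − M = (-3, 4, 1).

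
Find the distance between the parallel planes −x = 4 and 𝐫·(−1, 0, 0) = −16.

With common normal n = (−1, 0, 0) (|n| = 1), the distance is |4 − (-16)|/|n| = 20/1 = 20.

20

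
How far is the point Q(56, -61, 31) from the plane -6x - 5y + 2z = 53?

22/√65

Normal vector n = (-6, -5, 2), and n·(56, -61, 31) - 53 = -22.
|n| = √(36 + 25 + 4) = √65, so the distance is |-22|/√65 = 22/√65.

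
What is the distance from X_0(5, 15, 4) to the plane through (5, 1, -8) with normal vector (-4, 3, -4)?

The plane has equation n·(r − (5, 1, -8)) = 0, i.e. n·r = 15.
Then n·(5, 15, 4) - 15 = -6.
|n| = √(16 + 9 + 16) = √41, so the distance is |-6|/√41 = 6/√41.

6√41/41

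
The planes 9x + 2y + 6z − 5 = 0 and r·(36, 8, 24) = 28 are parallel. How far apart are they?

Divide the second equation by 4 to match normals: 9x + 2y + 6z = 7.
Both planes have normal n = (9, 2, 6), |n| = 11. Any point on the first plane is at distance |7 − 5|/|n| = 2/11 from the second.

2/11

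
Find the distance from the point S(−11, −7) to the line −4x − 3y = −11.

76/5

The normal to the line is n = (−4, −3) with |n| = 5.
|n·S − (-11)| = |65 − (-11)| = 76, so the distance is 76/5.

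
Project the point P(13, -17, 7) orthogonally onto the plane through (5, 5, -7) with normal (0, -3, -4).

(13, -79/5, 43/5)

The perpendicular from P has direction n = (0, -3, -4): r = (13, -17, 7) + λ(0, -3, -4).
Substitute into the plane: n·(P + λn) = 13 gives 23 + 25λ = 13, so λ = -2/5.
Foot = (13, -17, 7) + (-2/5)·(0, -3, -4) = (13, -79/5, 43/5).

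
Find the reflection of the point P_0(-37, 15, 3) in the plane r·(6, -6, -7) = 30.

n = (6, -6, -7), |n|² = 121, n·P_0 − 30 = -363, so t = -363/121 = -3.
Foot F = P_0 − (-3)·n = (-19, -3, -18); the reflection is 2F − P_0 = (-1, -21, -39).

(-1, -21, -39)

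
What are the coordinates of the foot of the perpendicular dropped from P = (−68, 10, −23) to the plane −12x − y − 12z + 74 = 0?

(-20, 14, 25)

The perpendicular from P has direction n = (−12, −1, −12): r = (−68, 10, −23) + t(−12, −1, −12).
Substitute into the plane: n·(P + tn) = -74 gives 1082 + 289t = -74, so t = -4.
Foot = (−68, 10, −23) + (-4)·(−12, −1, −12) = (−20, 14, 25).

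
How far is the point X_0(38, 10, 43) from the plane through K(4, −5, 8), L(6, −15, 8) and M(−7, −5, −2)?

1

KL = (2, −10, 0) and KM = (−11, 0, −10), so a normal is n = KL × KM = (100, 20, −110).
n = (100, 20, −110); n·P − (-580) = -150; |n| = 150; distance = 150/150 = 1.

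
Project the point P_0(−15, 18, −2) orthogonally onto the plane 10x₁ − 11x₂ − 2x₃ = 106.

(5, -4, -6)

n = (10, −11, −2), |n|² = 225, and n·P_0 − 106 = -450.
t = -450/225 = -2, so the foot is P_0 − t·n = (−15, 18, −2) − (-2)·(10, −11, −2) = (5, −4, −6).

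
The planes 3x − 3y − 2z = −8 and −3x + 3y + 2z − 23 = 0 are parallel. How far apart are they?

15/√22

Divide the second equation by -1 to match normals: 3x − 3y − 2z = -23.
With common normal n = (3, −3, −2) (|n| = √22), the distance is |(-8) − (-23)|/|n| = 15/√22 = 15√22/22.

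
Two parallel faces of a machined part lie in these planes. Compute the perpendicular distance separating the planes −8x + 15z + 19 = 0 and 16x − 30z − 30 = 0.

Divide the second equation by -2 to match normals: −8x + 15z = -15.
With common normal n = (−8, 0, 15) (|n| = 17), the distance is |(-19) − (-15)|/|n| = 4/17.

4/17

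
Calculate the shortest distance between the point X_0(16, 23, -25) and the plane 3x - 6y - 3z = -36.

7√6/6

d = |3·16 + (-6)·23 + (-3)·(-25) − (-36)| / √(9 + 36 + 9) = |21| / (3√6) = 7√6/6.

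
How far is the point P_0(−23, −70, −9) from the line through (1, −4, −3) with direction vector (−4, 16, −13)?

6√89

Direction vector d = (−4, 16, −13).
AP = (−24, −66, −6); AP·d = -882, |AP|² = 4968, |d|² = 441.
distance² = |AP|² − (AP·d)²/|d|² = 4968 − 777924/441 = 3204, so the distance is 6√89.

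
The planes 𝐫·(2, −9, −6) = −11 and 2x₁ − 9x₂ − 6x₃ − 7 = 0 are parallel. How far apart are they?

Both planes have normal n = (2, −9, −6), |n| = 11. Any point on the first plane is at distance |7 − (-11)|/|n| = 18/11 from the second.

18/11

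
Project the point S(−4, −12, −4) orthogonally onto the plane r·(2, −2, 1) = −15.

(-10, -6, -7)

n = (2, −2, 1), |n|² = 9, and n·S − (-15) = 27.
t = 27/9 = 3, so the foot is S − t·n = (−4, −12, −4) − 3·(2, −2, 1) = (−10, −6, −7).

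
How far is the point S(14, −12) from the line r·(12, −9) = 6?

18

d = |12·14 + (-9)·(-12) − 6| / √(144 + 81) = |270|/15 = 18.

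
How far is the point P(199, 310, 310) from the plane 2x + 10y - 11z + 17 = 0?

7

d = |2·199 + 10·310 + (-11)·310 − (-17)| / √(4 + 100 + 121) = |105| / 15 = 7.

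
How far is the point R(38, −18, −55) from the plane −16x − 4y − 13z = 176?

1/7

d = |(-16)·38 + (-4)·(-18) + (-13)·(-55) − 176| / √(256 + 16 + 169) = |3| / 21 = 1/7.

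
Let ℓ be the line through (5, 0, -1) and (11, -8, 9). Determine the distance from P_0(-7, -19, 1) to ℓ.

3√51

A direction vector is d = (6, -8, 10).
AP = (-12, -19, 2); AP·d = 100, |AP|² = 509, |d|² = 200.
distance² = |AP|² − (AP·d)²/|d|² = 509 − 10000/200 = 459, so the distance is 3√51.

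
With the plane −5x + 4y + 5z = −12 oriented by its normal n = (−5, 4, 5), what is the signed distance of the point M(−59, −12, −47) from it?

n·M − (-12) = 24.
|n| = √66, so the signed distance is 24/√66.

24/√66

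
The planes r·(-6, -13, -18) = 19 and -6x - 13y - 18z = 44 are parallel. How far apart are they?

Both planes have normal n = (-6, -13, -18), |n| = 23. Any point on the first plane is at distance |44 − 19|/|n| = 25/23 from the second.

25/23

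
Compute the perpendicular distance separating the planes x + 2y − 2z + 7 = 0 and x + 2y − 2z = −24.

With common normal n = (1, 2, −2) (|n| = 3), the distance is |(-7) − (-24)|/|n| = 17/3.

17/3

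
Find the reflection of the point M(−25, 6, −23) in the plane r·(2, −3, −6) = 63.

(-179/7, 48/7, -149/7)

n = (2, −3, −6), |n|² = 49, n·M − 63 = 7, so t = 7/49 = 1/7.
Foot F = M − (1/7)·n = (−177/7, 45/7, −155/7); the reflection is 2F − M = (−179/7, 48/7, −149/7).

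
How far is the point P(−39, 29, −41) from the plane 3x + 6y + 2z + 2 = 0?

23/7

n = (3, 6, 2); n·P − (-2) = -23; |n| = 7; distance = 23/7.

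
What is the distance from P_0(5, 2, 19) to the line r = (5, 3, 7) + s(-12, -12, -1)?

√145

Direction vector d = (-12, -12, -1).
AP = (0, -1, 12); AP·d = 0, |AP|² = 145, |d|² = 289.
distance² = |AP|² − (AP·d)²/|d|² = 145 − 0/289 = 145, so the distance is √145.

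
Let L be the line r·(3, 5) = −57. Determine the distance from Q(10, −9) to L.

42/√34

d = |3·10 + 5·(-9) − (-57)| / √(9 + 25) = |42|/√34 = 21√34/17.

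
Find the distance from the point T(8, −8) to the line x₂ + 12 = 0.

4

d = |0·8 + 1·(-8) − (-12)| / √(0 + 1) = |4|/1 = 4.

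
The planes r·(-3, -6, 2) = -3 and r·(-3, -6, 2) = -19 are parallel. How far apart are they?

With common normal n = (-3, -6, 2) (|n| = 7), the distance is |(-3) − (-19)|/|n| = 16/7.

16/7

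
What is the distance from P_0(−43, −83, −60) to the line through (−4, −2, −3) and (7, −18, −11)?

3√818

A direction vector is d = (11, −16, −8).
AP = (−39, −81, −57), and AP × d = (−264, −939, 1515).
|AP × d|² = 3246642 and |d|² = 441, so the distance is √(3246642/441) = √7362 = 3√818.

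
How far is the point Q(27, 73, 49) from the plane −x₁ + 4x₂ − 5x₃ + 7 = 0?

n = (−1, 4, −5); n·P − (-7) = 27; |n| = √42; distance = 27/√42.

9√42/14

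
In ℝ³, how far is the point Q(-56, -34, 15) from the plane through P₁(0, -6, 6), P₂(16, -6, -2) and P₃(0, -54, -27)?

P₁P₂ = (16, 0, -8) and P₁P₃ = (0, -48, -33), so a normal is n = P₁P₂ × P₁P₃ = (-384, 528, -768).
Then n·(-56, -34, 15) - (-7776) = -192.
|n| = √(147456 + 278784 + 589824) = 1008, so the distance is |-192|/1008 = 4/21.

4/21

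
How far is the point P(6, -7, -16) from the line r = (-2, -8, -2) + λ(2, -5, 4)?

Direction vector d = (2, -5, 4).
AP = (8, 1, -14); AP·d = -45, |AP|² = 261, |d|² = 45.
distance² = |AP|² − (AP·d)²/|d|² = 261 − 2025/45 = 216, so the distance is 6√6.

6√6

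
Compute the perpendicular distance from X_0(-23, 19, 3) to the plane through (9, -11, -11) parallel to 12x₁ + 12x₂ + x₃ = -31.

Parallel planes share the normal n = (12, 12, 1); since (9, -11, -11) lies on the plane, its equation is 12x₁ + 12x₂ + x₃ = -35.
Then n·(-23, 19, 3) - (-35) = -10.
|n| = √(144 + 144 + 1) = 17, so the distance is |-10|/17 = 10/17.

10/17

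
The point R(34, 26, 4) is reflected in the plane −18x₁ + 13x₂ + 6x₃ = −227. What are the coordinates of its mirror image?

(746/23, 624/23, 104/23)

With n = (−18, 13, 6), the signed offset is (n·R − (-227))/|n|² = -23/529 = -1/23.
R' = R − 2t·n = (34, 26, 4) − (-2/23)·(−18, 13, 6) = (746/23, 624/23, 104/23).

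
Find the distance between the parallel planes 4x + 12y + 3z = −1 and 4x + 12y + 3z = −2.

Both planes have normal n = (4, 12, 3), |n| = 13. Any point on the first plane is at distance |(-2) − (-1)|/|n| = 1/13 from the second.

1/13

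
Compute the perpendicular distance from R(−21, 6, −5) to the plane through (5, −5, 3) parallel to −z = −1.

8

Parallel planes share the normal n = (0, 0, −1); since (5, −5, 3) lies on the plane, its equation is −z = -3.
Then n·(−21, 6, −5) − (−3) = 8.
|n| = √(0 + 0 + 1) = 1, so the distance is |8|/1 = 8.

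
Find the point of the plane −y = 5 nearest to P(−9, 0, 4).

(-9, -5, 4)

n = (0, −1, 0), |n|² = 1, and n·P − 5 = -5.
t = -5/1 = -5, so the foot is P − t·n = (−9, 0, 4) − (-5)·(0, −1, 0) = (−9, −5, 4).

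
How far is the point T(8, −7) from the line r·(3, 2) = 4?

6/√13

d = |3·8 + 2·(-7) − 4| / √(9 + 4) = |6|/√13 = 6/√13.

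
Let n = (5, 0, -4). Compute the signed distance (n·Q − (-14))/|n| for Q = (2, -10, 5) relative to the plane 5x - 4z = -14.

4/√41

n·Q − (-14) = 4.
|n| = √41, so the signed distance is 4/√41.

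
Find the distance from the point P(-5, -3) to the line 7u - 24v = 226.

189/25

The normal to the line is n = (7, -24) with |n| = 25.
|n·P − 226| = |37 − 226| = 189, so the distance is 189/25.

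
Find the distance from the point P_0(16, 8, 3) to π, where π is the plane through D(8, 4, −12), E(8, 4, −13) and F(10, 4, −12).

DE = (0, 0, −1) and DF = (2, 0, 0), so a normal is n = DE × DF = (0, −2, 0).
n = (0, −2, 0); n·P − (-8) = -8; |n| = 2; distance = 8/2 = 4.

4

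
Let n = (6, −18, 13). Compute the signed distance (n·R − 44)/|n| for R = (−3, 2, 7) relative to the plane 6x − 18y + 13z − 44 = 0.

-7/23

n·R − 44 = -7.
|n| = 23, so the signed distance is -7/23.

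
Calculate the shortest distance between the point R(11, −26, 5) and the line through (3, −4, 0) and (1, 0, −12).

A direction vector is d = (−2, 4, −12).
AP = (8, −22, 5), and AP × d = (244, 86, −12).
|AP × d|² = 67076 and |d|² = 164, so the distance is √(67076/164) = √409.

√409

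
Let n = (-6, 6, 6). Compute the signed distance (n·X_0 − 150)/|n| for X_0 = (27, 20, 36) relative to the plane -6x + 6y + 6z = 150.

n·X_0 − 150 = 24.
|n| = 6√3, so the signed distance is 4/√3.

4/√3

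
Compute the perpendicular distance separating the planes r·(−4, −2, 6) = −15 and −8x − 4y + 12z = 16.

Divide the second equation by 2 to match normals: −4x − 2y + 6z = 8.
With common normal n = (−4, −2, 6) (|n| = 2√14), the distance is |(-15) − 8|/|n| = 23/(2√14).

23/(2√14)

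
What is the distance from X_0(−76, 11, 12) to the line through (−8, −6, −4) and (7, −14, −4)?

√545

A direction vector is d = (15, −8, 0).
AP = (−68, 17, 16); AP·d = -1156, |AP|² = 5169, |d|² = 289.
distance² = |AP|² − (AP·d)²/|d|² = 5169 − 1336336/289 = 545, so the distance is √545.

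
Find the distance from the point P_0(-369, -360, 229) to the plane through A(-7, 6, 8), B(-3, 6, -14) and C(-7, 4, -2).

AB = (4, 0, -22) and AC = (0, -2, -10), so a normal is n = AB × AC = (-44, 40, -8).
n = (-44, 40, -8); n·P − 484 = -480; |n| = 60; distance = 480/60 = 8.

8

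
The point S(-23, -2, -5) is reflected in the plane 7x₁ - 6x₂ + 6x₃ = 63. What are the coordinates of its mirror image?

(5, -26, 19)

n = (7, -6, 6), |n|² = 121, n·S − 63 = -242, so t = -242/121 = -2.
Foot F = S − (-2)·n = (-9, -14, 7); the reflection is 2F − S = (5, -26, 19).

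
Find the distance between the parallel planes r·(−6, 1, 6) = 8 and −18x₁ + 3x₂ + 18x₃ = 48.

Divide the second equation by 3 to match normals: −6x₁ + x₂ + 6x₃ = 16.
With common normal n = (−6, 1, 6) (|n| = √73), the distance is |8 − 16|/|n| = 8/√73 = 8√73/73.

8√73/73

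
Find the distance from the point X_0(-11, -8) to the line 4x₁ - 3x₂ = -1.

19/5

The normal to the line is n = (4, -3) with |n| = 5.
|n·X_0 − (-1)| = |-20 − (-1)| = 19, so the distance is 19/5.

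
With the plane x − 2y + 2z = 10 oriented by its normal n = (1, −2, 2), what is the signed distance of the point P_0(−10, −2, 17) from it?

n·P_0 − 10 = 18.
|n| = 3, so the signed distance is 18/3 = 6.

6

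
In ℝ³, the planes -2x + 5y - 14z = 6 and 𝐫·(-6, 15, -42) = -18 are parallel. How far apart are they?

4/5

Divide the second equation by 3 to match normals: -2x + 5y - 14z = -6.
With common normal n = (-2, 5, -14) (|n| = 15), the distance is |6 − (-6)|/|n| = 12/15 = 4/5.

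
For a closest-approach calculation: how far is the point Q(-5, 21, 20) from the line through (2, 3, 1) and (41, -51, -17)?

A direction vector is d = (39, -54, -18).
AP = (-7, 18, 19); AP·d = -1587, |AP|² = 734, |d|² = 4761.
distance² = |AP|² − (AP·d)²/|d|² = 734 − 2518569/4761 = 205, so the distance is √205.

√205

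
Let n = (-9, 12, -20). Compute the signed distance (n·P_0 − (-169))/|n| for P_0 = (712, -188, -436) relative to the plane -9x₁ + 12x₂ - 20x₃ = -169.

n·P_0 − (-169) = 225.
|n| = 25, so the signed distance is 225/25 = 9.

9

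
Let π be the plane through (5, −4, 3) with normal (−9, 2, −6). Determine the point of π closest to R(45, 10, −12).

The perpendicular from R has direction n = (−9, 2, −6): r = (45, 10, −12) + t(−9, 2, −6).
Substitute into the plane: n·(R + tn) = -71 gives -313 + 121t = -71, so t = 2.
Foot = (45, 10, −12) + 2·(−9, 2, −6) = (27, 14, −24).

(27, 14, -24)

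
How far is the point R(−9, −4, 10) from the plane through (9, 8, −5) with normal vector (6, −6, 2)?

The plane has equation n·(r − (9, 8, −5)) = 0, i.e. n·r = -4.
n = (6, −6, 2); n·P − (-4) = -6; |n| = 2√19; distance = 6/(2√19) = 3/√19.

3/√19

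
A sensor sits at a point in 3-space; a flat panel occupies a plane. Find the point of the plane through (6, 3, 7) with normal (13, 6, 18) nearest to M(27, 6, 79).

n = (13, 6, 18), |n|² = 529, and n·M − 222 = 1587.
t = 1587/529 = 3, so the foot is M − t·n = (27, 6, 79) − 3·(13, 6, 18) = (-12, -12, 25).

(-12, -12, 25)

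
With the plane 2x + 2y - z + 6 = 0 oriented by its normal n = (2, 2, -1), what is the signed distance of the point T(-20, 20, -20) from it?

26/3

n·T − (-6) = 26.
|n| = 3, so the signed distance is 26/3.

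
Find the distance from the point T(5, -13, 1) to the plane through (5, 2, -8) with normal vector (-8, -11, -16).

1

The plane has equation n·(r − (5, 2, -8)) = 0, i.e. n·r = 66.
n = (-8, -11, -16); n·P − 66 = 21; |n| = 21; distance = 21/21 = 1.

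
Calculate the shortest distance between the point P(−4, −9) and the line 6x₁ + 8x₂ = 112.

The normal to the line is n = (6, 8) with |n| = 10.
|n·P − 112| = |-96 − 112| = 208, so the distance is 208/10 = 104/5.

104/5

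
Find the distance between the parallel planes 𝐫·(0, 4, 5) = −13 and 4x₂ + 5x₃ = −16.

3/√41

Both planes have normal n = (0, 4, 5), |n| = √41. Any point on the first plane is at distance |(-16) − (-13)|/|n| = 3/√41 from the second.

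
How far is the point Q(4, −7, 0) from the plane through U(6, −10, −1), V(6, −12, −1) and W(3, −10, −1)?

1

UV = (0, −2, 0) and UW = (−3, 0, 0), so a normal is n = UV × UW = (0, 0, −6).
Then n·(4, −7, 0) − 6 = −6.
|n| = √(0 + 0 + 36) = 6, so the distance is |-6|/6 = 1.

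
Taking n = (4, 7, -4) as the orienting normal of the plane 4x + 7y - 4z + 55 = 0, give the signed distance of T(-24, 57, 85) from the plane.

n·T − (-55) = 18.
|n| = 9, so the signed distance is 18/9 = 2.

2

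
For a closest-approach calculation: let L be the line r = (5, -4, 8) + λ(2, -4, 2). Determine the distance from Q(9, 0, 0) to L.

6√2

Direction vector d = (2, -4, 2).
AP = (4, 4, -8); AP·d = -24, |AP|² = 96, |d|² = 24.
distance² = |AP|² − (AP·d)²/|d|² = 96 − 576/24 = 72, so the distance is 6√2.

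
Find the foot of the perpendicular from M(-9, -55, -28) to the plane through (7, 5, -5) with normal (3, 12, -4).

(3, -7, -44)

n = (3, 12, -4), |n|² = 169, and n·M − 101 = -676.
t = -676/169 = -4, so the foot is M − t·n = (-9, -55, -28) − (-4)·(3, 12, -4) = (3, -7, -44).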